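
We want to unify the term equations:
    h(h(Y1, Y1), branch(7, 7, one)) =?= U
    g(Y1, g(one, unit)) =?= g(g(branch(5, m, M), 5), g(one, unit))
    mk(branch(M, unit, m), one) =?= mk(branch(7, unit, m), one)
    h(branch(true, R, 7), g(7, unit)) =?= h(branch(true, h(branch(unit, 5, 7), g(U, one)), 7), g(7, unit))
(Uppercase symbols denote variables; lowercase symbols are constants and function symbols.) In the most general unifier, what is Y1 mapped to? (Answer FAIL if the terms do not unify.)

Bind U := h(h(Y1, Y1), branch(7, 7, one)); substituting into the one remaining equation that mentions U gives: h(branch(true, R, 7), g(7, unit)) =?= h(branch(true, h(branch(unit, 5, 7), g(h(h(Y1, Y1), branch(7, 7, one)), one)), 7), g(7, unit)).
Decompose g/2: Y1 =?= g(branch(5, m, M), 5),  g(one, unit) =?= g(one, unit).
Bind Y1 := g(branch(5, m, M), 5); substituting into the one remaining equation that mentions Y1 gives: h(branch(true, R, 7), g(7, unit)) =?= h(branch(true, h(branch(unit, 5, 7), g(h(h(g(branch(5, m, M), 5), g(branch(5, m, M), 5)), branch(7, 7, one)), one)), 7), g(7, unit)). Substituting into the earlier binding gives U := h(h(g(branch(5, m, M), 5), g(branch(5, m, M), 5)), branch(7, 7, one)).
Delete trivial equation g(one, unit) =?= g(one, unit).
Decompose mk/2: branch(M, unit, m) =?= branch(7, unit, m),  one =?= one.
Decompose branch/3: M =?= 7,  unit =?= unit,  m =?= m.
Bind M := 7; substituting into the one remaining equation that mentions M gives: h(branch(true, R, 7), g(7, unit)) =?= h(branch(true, h(branch(unit, 5, 7), g(h(h(g(branch(5, m, 7), 5), g(branch(5, m, 7), 5)), branch(7, 7, one)), one)), 7), g(7, unit)). Substituting into the earlier bindings gives U := h(h(g(branch(5, m, 7), 5), g(branch(5, m, 7), 5)), branch(7, 7, one)), Y1 := g(branch(5, m, 7), 5).
Delete trivial equation unit =?= unit.
Delete trivial equation m =?= m.
Delete trivial equation one =?= one.
Decompose h/2: branch(true, R, 7) =?= branch(true, h(branch(unit, 5, 7), g(h(h(g(branch(5, m, 7), 5), g(branch(5, m, 7), 5)), branch(7, 7, one)), one)), 7),  g(7, unit) =?= g(7, unit).
Decompose branch/3: true =?= true,  R =?= h(branch(unit, 5, 7), g(h(h(g(branch(5, m, 7), 5), g(branch(5, m, 7), 5)), branch(7, 7, one)), one)),  7 =?= 7.
Delete trivial equation true =?= true.
Bind R := h(branch(unit, 5, 7), g(h(h(g(branch(5, m, 7), 5), g(branch(5, m, 7), 5)), branch(7, 7, one)), one)); no other remaining equation mentions R.
Delete trivial equation 7 =?= 7.
Delete trivial equation g(7, unit) =?= g(7, unit).
MGU = { U ↦ h(h(g(branch(5, m, 7), 5), g(branch(5, m, 7), 5)), branch(7, 7, one)), Y1 ↦ g(branch(5, m, 7), 5), M ↦ 7, R ↦ h(branch(unit, 5, 7), g(h(h(g(branch(5, m, 7), 5), g(branch(5, m, 7), 5)), branch(7, 7, one)), one)) }, so Y1 ↦ g(branch(5, m, 7), 5).

g(branch(5, m, 7), 5)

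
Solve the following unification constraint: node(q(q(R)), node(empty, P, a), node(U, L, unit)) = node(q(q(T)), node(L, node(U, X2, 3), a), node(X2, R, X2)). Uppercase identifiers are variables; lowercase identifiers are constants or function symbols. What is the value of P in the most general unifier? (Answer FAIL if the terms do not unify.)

Decompose node/3: q(q(R)) = q(q(T)),  node(empty, P, a) = node(L, node(U, X2, 3), a),  node(U, L, unit) = node(X2, R, X2).
Decompose q/1: q(R) = q(T).
Decompose q/1: R = T.
Bind R := T; substituting into the one remaining equation that mentions R gives: node(U, L, unit) = node(X2, T, X2).
Decompose node/3: empty = L,  P = node(U, X2, 3),  a = a.
Bind L := empty; substituting into the one remaining equation that mentions L gives: node(U, empty, unit) = node(X2, T, X2).
Bind P := node(U, X2, 3); no other remaining equation mentions P.
Delete trivial equation a = a.
Decompose node/3: U = X2,  empty = T,  unit = X2.
Bind U := X2; no other remaining equation mentions U. Substituting into the earlier binding gives P := node(X2, X2, 3).
Bind T := empty; no other remaining equation mentions T. Substituting into the earlier binding gives R := empty.
Bind X2 := unit. Substituting into the earlier bindings gives P := node(unit, unit, 3), U := unit.
MGU = { R -> empty, L -> empty, P -> node(unit, unit, 3), U -> unit, T -> empty, X2 -> unit }, so P -> node(unit, unit, 3).

node(unit, unit, 3)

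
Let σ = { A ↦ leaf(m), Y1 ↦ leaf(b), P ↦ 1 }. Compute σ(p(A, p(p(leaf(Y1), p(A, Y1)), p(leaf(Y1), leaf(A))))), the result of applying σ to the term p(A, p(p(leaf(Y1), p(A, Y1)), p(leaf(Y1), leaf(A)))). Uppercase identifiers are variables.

p(leaf(m), p(p(leaf(leaf(b)), p(leaf(m), leaf(b))), p(leaf(leaf(b)), leaf(leaf(m)))))

Replace each occurrence of A with leaf(m).
Replace each occurrence of Y1 with leaf(b).
Result: p(leaf(m), p(p(leaf(leaf(b)), p(leaf(m), leaf(b))), p(leaf(leaf(b)), leaf(leaf(m))))).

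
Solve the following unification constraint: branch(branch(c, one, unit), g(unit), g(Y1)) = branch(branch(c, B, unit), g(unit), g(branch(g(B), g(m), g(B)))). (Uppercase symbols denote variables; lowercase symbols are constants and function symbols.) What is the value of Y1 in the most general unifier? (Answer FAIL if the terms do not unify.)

branch(g(one), g(m), g(one))

Decompose branch/3: branch(c, one, unit) = branch(c, B, unit),  g(unit) = g(unit),  g(Y1) = g(branch(g(B), g(m), g(B))).
Decompose branch/3: c = c,  one = B,  unit = unit.
Delete trivial equation c = c.
Bind B := one; substituting into the one remaining equation that mentions B gives: g(Y1) = g(branch(g(one), g(m), g(one))).
Delete trivial equation unit = unit.
Delete trivial equation g(unit) = g(unit).
Decompose g/1: Y1 = branch(g(one), g(m), g(one)).
Bind Y1 := branch(g(one), g(m), g(one)).
MGU = { B := one, Y1 := branch(g(one), g(m), g(one)) }, so Y1 := branch(g(one), g(m), g(one)).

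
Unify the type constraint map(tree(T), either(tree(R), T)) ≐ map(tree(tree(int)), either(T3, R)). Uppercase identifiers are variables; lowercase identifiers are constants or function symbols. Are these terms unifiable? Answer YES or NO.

YES

Decompose map/2: tree(T) ≐ tree(tree(int)),  either(tree(R), T) ≐ either(T3, R).
Decompose tree/1: T ≐ tree(int).
Bind T := tree(int); substituting into the remaining equation gives: either(tree(R), tree(int)) ≐ either(T3, R).
Decompose either/2: tree(R) ≐ T3,  tree(int) ≐ R.
Bind T3 := tree(R); no other remaining equation mentions T3.
Bind R := tree(int). Substituting into the earlier binding gives T3 := tree(tree(int)).
No equations remain and no clash or occurs-check failure arose, so a unifier exists.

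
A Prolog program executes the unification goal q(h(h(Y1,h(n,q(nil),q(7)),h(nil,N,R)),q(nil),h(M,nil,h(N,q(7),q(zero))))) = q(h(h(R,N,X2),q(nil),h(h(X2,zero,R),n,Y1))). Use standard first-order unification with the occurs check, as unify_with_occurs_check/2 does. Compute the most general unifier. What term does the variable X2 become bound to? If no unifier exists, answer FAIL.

FAIL

Decompose q/1: h(h(Y1,h(n,q(nil),q(7)),h(nil,N,R)),q(nil),h(M,nil,h(N,q(7),q(zero)))) = h(h(R,N,X2),q(nil),h(h(X2,zero,R),n,Y1)).
Decompose h/3: h(Y1,h(n,q(nil),q(7)),h(nil,N,R)) = h(R,N,X2),  q(nil) = q(nil),  h(M,nil,h(N,q(7),q(zero))) = h(h(X2,zero,R),n,Y1).
Decompose h/3: Y1 = R,  h(n,q(nil),q(7)) = N,  h(nil,N,R) = X2.
Bind Y1 := R; substituting into the one remaining equation that mentions Y1 gives: h(M,nil,h(N,q(7),q(zero))) = h(h(X2,zero,R),n,R).
Bind N := h(n,q(nil),q(7)); substituting into the 2 remaining equations that mention N gives: h(nil,h(n,q(nil),q(7)),R) = X2,  h(M,nil,h(h(n,q(nil),q(7)),q(7),q(zero))) = h(h(X2,zero,R),n,R).
Bind X2 := h(nil,h(n,q(nil),q(7)),R); substituting into the one remaining equation that mentions X2 gives: h(M,nil,h(h(n,q(nil),q(7)),q(7),q(zero))) = h(h(h(nil,h(n,q(nil),q(7)),R),zero,R),n,R).
Delete trivial equation q(nil) = q(nil).
Decompose h/3: M = h(h(nil,h(n,q(nil),q(7)),R),zero,R),  nil = n,  h(h(n,q(nil),q(7)),q(7),q(zero)) = R.
Bind M := h(h(nil,h(n,q(nil),q(7)),R),zero,R); no other remaining equation mentions M.
Clash: constants nil and n differ; no unifier exists.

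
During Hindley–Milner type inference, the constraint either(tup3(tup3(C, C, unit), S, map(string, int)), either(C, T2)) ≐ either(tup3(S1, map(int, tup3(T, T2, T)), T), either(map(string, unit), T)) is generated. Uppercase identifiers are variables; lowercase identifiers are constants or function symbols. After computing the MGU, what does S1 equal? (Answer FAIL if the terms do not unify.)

tup3(map(string, unit), map(string, unit), unit)

Decompose either/2: tup3(tup3(C, C, unit), S, map(string, int)) ≐ tup3(S1, map(int, tup3(T, T2, T)), T),  either(C, T2) ≐ either(map(string, unit), T).
Decompose tup3/3: tup3(C, C, unit) ≐ S1,  S ≐ map(int, tup3(T, T2, T)),  map(string, int) ≐ T.
Bind S1 := tup3(C, C, unit); no other remaining equation mentions S1.
Bind S := map(int, tup3(T, T2, T)); no other remaining equation mentions S.
Bind T := map(string, int); substituting into the remaining equation gives: either(C, T2) ≐ either(map(string, unit), map(string, int)). Substituting into the earlier binding gives S := map(int, tup3(map(string, int), T2, map(string, int))).
Decompose either/2: C ≐ map(string, unit),  T2 ≐ map(string, int).
Bind C := map(string, unit); no other remaining equation mentions C. Substituting into the earlier binding gives S1 := tup3(map(string, unit), map(string, unit), unit).
Bind T2 := map(string, int). Substituting into the earlier binding gives S := map(int, tup3(map(string, int), map(string, int), map(string, int))).
MGU = { S1 := tup3(map(string, unit), map(string, unit), unit), S := map(int, tup3(map(string, int), map(string, int), map(string, int))), T := map(string, int), C := map(string, unit), T2 := map(string, int) }, so S1 := tup3(map(string, unit), map(string, unit), unit).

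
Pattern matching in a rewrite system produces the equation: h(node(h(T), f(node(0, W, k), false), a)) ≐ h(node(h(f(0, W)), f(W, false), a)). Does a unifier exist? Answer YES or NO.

Decompose h/1: node(h(T), f(node(0, W, k), false), a) ≐ node(h(f(0, W)), f(W, false), a).
Decompose node/3: h(T) ≐ h(f(0, W)),  f(node(0, W, k), false) ≐ f(W, false),  a ≐ a.
Decompose h/1: T ≐ f(0, W).
Bind T := f(0, W); no other remaining equation mentions T.
Decompose f/2: node(0, W, k) ≐ W,  false ≐ false.
Occurs check fails: W occurs in node(0, W, k); the equation W ≐ node(0, W, k) has no finite solution.

NO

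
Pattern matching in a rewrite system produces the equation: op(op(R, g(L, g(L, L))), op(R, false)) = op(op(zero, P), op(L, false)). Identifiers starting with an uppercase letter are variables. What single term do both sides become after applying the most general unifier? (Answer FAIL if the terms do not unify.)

op(op(zero, g(zero, g(zero, zero))), op(zero, false))

Decompose op/2: op(R, g(L, g(L, L))) = op(zero, P),  op(R, false) = op(L, false).
Decompose op/2: R = zero,  g(L, g(L, L)) = P.
Bind R := zero; substituting into the one remaining equation that mentions R gives: op(zero, false) = op(L, false).
Bind P := g(L, g(L, L)); no other remaining equation mentions P.
Decompose op/2: zero = L,  false = false.
Bind L := zero; no other remaining equation mentions L. Substituting into the earlier binding gives P := g(zero, g(zero, zero)).
Delete trivial equation false = false.
Applying the MGU to either side gives op(op(zero, g(zero, g(zero, zero))), op(zero, false)).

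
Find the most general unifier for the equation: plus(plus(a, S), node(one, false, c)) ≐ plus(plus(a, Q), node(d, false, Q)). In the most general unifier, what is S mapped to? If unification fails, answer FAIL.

FAIL

Decompose plus/2: plus(a, S) ≐ plus(a, Q),  node(one, false, c) ≐ node(d, false, Q).
Decompose plus/2: a ≐ a,  S ≐ Q.
Delete trivial equation a ≐ a.
Bind S := Q; no other remaining equation mentions S.
Decompose node/3: one ≐ d,  false ≐ false,  c ≐ Q.
Clash: constants one and d differ; no unifier exists.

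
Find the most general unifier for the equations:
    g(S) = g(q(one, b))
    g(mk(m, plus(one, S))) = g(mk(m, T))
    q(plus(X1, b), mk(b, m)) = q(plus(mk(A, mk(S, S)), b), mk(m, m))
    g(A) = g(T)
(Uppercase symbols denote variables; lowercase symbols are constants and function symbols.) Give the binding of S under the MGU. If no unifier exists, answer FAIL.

FAIL

Decompose g/1: S = q(one, b).
Bind S := q(one, b); substituting into the 2 remaining equations that mention S gives: g(mk(m, plus(one, q(one, b)))) = g(mk(m, T)),  q(plus(X1, b), mk(b, m)) = q(plus(mk(A, mk(q(one, b), q(one, b))), b), mk(m, m)).
Decompose g/1: mk(m, plus(one, q(one, b))) = mk(m, T).
Decompose mk/2: m = m,  plus(one, q(one, b)) = T.
Delete trivial equation m = m.
Bind T := plus(one, q(one, b)); substituting into the one remaining equation that mentions T gives: g(A) = g(plus(one, q(one, b))).
Decompose q/2: plus(X1, b) = plus(mk(A, mk(q(one, b), q(one, b))), b),  mk(b, m) = mk(m, m).
Decompose plus/2: X1 = mk(A, mk(q(one, b), q(one, b))),  b = b.
Bind X1 := mk(A, mk(q(one, b), q(one, b))); no other remaining equation mentions X1.
Delete trivial equation b = b.
Decompose mk/2: b = m,  m = m.
Clash: constants b and m differ; no unifier exists.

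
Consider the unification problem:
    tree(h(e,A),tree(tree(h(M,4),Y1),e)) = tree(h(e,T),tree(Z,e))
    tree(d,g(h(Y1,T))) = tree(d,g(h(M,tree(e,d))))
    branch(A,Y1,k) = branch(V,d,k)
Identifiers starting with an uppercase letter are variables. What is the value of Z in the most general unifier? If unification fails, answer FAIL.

tree(h(d,4),d)

Decompose tree/2: h(e,A) = h(e,T),  tree(tree(h(M,4),Y1),e) = tree(Z,e).
Decompose h/2: e = e,  A = T.
Delete trivial equation e = e.
Bind A := T; substituting into the one remaining equation that mentions A gives: branch(T,Y1,k) = branch(V,d,k).
Decompose tree/2: tree(h(M,4),Y1) = Z,  e = e.
Bind Z := tree(h(M,4),Y1); no other remaining equation mentions Z.
Delete trivial equation e = e.
Decompose tree/2: d = d,  g(h(Y1,T)) = g(h(M,tree(e,d))).
Delete trivial equation d = d.
Decompose g/1: h(Y1,T) = h(M,tree(e,d)).
Decompose h/2: Y1 = M,  T = tree(e,d).
Bind Y1 := M; substituting into the one remaining equation that mentions Y1 gives: branch(T,M,k) = branch(V,d,k). Substituting into the earlier binding gives Z := tree(h(M,4),M).
Bind T := tree(e,d); substituting into the remaining equation gives: branch(tree(e,d),M,k) = branch(V,d,k). Substituting into the earlier binding gives A := tree(e,d).
Decompose branch/3: tree(e,d) = V,  M = d,  k = k.
Bind V := tree(e,d); no other remaining equation mentions V.
Bind M := d; no other remaining equation mentions M. Substituting into the earlier bindings gives Z := tree(h(d,4),d), Y1 := d.
Delete trivial equation k = k.
MGU = { A := tree(e,d), Z := tree(h(d,4),d), Y1 := d, T := tree(e,d), V := tree(e,d), M := d }, so Z := tree(h(d,4),d).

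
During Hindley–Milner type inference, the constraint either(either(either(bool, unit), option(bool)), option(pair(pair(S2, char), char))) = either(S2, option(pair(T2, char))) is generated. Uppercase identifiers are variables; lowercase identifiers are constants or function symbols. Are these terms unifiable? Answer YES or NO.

Decompose either/2: either(either(bool, unit), option(bool)) = S2,  option(pair(pair(S2, char), char)) = option(pair(T2, char)).
Bind S2 := either(either(bool, unit), option(bool)); substituting into the remaining equation gives: option(pair(pair(either(either(bool, unit), option(bool)), char), char)) = option(pair(T2, char)).
Decompose option/1: pair(pair(either(either(bool, unit), option(bool)), char), char) = pair(T2, char).
Decompose pair/2: pair(either(either(bool, unit), option(bool)), char) = T2,  char = char.
Bind T2 := pair(either(either(bool, unit), option(bool)), char); no other remaining equation mentions T2.
Delete trivial equation char = char.
No equations remain and no clash or occurs-check failure arose, so a unifier exists.

YES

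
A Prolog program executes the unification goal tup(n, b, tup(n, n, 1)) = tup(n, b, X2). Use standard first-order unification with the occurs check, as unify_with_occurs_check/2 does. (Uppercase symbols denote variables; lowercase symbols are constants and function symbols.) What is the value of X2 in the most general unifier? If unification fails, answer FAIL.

Decompose tup/3: n = n,  b = b,  tup(n, n, 1) = X2.
Delete trivial equation n = n.
Delete trivial equation b = b.
Bind X2 := tup(n, n, 1).
MGU = { X2 -> tup(n, n, 1) }, so X2 -> tup(n, n, 1).

tup(n, n, 1)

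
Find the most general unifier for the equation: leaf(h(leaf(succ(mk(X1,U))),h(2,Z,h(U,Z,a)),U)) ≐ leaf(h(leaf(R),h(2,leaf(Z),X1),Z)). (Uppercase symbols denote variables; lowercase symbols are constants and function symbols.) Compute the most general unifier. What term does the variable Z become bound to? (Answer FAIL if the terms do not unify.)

Decompose leaf/1: h(leaf(succ(mk(X1,U))),h(2,Z,h(U,Z,a)),U) ≐ h(leaf(R),h(2,leaf(Z),X1),Z).
Decompose h/3: leaf(succ(mk(X1,U))) ≐ leaf(R),  h(2,Z,h(U,Z,a)) ≐ h(2,leaf(Z),X1),  U ≐ Z.
Decompose leaf/1: succ(mk(X1,U)) ≐ R.
Bind R := succ(mk(X1,U)); no other remaining equation mentions R.
Decompose h/3: 2 ≐ 2,  Z ≐ leaf(Z),  h(U,Z,a) ≐ X1.
Delete trivial equation 2 ≐ 2.
Occurs check fails: Z occurs in leaf(Z); the equation Z ≐ leaf(Z) has no finite solution.

FAIL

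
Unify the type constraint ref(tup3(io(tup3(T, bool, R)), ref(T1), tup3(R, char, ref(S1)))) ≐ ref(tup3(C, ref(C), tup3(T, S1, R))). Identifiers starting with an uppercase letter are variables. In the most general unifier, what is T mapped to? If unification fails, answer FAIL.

ref(char)

Decompose ref/1: tup3(io(tup3(T, bool, R)), ref(T1), tup3(R, char, ref(S1))) ≐ tup3(C, ref(C), tup3(T, S1, R)).
Decompose tup3/3: io(tup3(T, bool, R)) ≐ C,  ref(T1) ≐ ref(C),  tup3(R, char, ref(S1)) ≐ tup3(T, S1, R).
Bind C := io(tup3(T, bool, R)); substituting into the one remaining equation that mentions C gives: ref(T1) ≐ ref(io(tup3(T, bool, R))).
Decompose ref/1: T1 ≐ io(tup3(T, bool, R)).
Bind T1 := io(tup3(T, bool, R)); no other remaining equation mentions T1.
Decompose tup3/3: R ≐ T,  char ≐ S1,  ref(S1) ≐ R.
Bind R := T; substituting into the one remaining equation that mentions R gives: ref(S1) ≐ T. Substituting into the earlier bindings gives C := io(tup3(T, bool, T)), T1 := io(tup3(T, bool, T)).
Bind S1 := char; substituting into the remaining equation gives: ref(char) ≐ T.
Bind T := ref(char). Substituting into the earlier bindings gives C := io(tup3(ref(char), bool, ref(char))), T1 := io(tup3(ref(char), bool, ref(char))), R := ref(char).
MGU = { C ↦ io(tup3(ref(char), bool, ref(char))), T1 ↦ io(tup3(ref(char), bool, ref(char))), R ↦ ref(char), S1 ↦ char, T ↦ ref(char) }, so T ↦ ref(char).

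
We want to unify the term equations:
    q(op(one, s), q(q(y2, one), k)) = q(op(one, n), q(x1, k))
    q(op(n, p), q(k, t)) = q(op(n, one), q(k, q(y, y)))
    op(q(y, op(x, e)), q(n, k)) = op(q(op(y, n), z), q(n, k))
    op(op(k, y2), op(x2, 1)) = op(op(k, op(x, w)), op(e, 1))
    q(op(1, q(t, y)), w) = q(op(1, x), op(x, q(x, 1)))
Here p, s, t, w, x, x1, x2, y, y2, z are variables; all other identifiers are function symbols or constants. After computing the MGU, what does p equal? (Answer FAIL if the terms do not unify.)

Decompose q/2: op(one, s) = op(one, n),  q(q(y2, one), k) = q(x1, k).
Decompose op/2: one = one,  s = n.
Delete trivial equation one = one.
Bind s := n; no other remaining equation mentions s.
Decompose q/2: q(y2, one) = x1,  k = k.
Bind x1 := q(y2, one); no other remaining equation mentions x1.
Delete trivial equation k = k.
Decompose q/2: op(n, p) = op(n, one),  q(k, t) = q(k, q(y, y)).
Decompose op/2: n = n,  p = one.
Delete trivial equation n = n.
Bind p := one; no other remaining equation mentions p.
Decompose q/2: k = k,  t = q(y, y).
Delete trivial equation k = k.
Bind t := q(y, y); substituting into the one remaining equation that mentions t gives: q(op(1, q(q(y, y), y)), w) = q(op(1, x), op(x, q(x, 1))).
Decompose op/2: q(y, op(x, e)) = q(op(y, n), z),  q(n, k) = q(n, k).
Decompose q/2: y = op(y, n),  op(x, e) = z.
Occurs check fails: y occurs in op(y, n); the equation y = op(y, n) has no finite solution.

FAIL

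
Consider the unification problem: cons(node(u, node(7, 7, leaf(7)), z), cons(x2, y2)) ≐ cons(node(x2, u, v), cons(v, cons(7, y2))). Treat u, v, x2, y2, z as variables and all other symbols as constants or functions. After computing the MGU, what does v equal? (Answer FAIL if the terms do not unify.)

FAIL

Decompose cons/2: node(u, node(7, 7, leaf(7)), z) ≐ node(x2, u, v),  cons(x2, y2) ≐ cons(v, cons(7, y2)).
Decompose node/3: u ≐ x2,  node(7, 7, leaf(7)) ≐ u,  z ≐ v.
Bind u := x2; substituting into the one remaining equation that mentions u gives: node(7, 7, leaf(7)) ≐ x2.
Bind x2 := node(7, 7, leaf(7)); substituting into the one remaining equation that mentions x2 gives: cons(node(7, 7, leaf(7)), y2) ≐ cons(v, cons(7, y2)). Substituting into the earlier binding gives u := node(7, 7, leaf(7)).
Bind z := v; no other remaining equation mentions z.
Decompose cons/2: node(7, 7, leaf(7)) ≐ v,  y2 ≐ cons(7, y2).
Bind v := node(7, 7, leaf(7)); no other remaining equation mentions v. Substituting into the earlier binding gives z := node(7, 7, leaf(7)).
Occurs check fails: y2 occurs in cons(7, y2); the equation y2 ≐ cons(7, y2) has no finite solution.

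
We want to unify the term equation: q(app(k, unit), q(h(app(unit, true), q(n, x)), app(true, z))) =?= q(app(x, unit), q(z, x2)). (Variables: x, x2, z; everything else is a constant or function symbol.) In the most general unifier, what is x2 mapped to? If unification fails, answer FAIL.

app(true, h(app(unit, true), q(n, k)))

Decompose q/2: app(k, unit) =?= app(x, unit),  q(h(app(unit, true), q(n, x)), app(true, z)) =?= q(z, x2).
Decompose app/2: k =?= x,  unit =?= unit.
Bind x := k; substituting into the one remaining equation that mentions x gives: q(h(app(unit, true), q(n, k)), app(true, z)) =?= q(z, x2).
Delete trivial equation unit =?= unit.
Decompose q/2: h(app(unit, true), q(n, k)) =?= z,  app(true, z) =?= x2.
Bind z := h(app(unit, true), q(n, k)); substituting into the remaining equation gives: app(true, h(app(unit, true), q(n, k))) =?= x2.
Bind x2 := app(true, h(app(unit, true), q(n, k))).
MGU = { x := k, z := h(app(unit, true), q(n, k)), x2 := app(true, h(app(unit, true), q(n, k))) }, so x2 := app(true, h(app(unit, true), q(n, k))).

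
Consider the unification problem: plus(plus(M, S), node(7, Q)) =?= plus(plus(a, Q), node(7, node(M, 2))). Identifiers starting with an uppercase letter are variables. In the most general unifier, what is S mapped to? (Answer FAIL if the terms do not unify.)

Decompose plus/2: plus(M, S) =?= plus(a, Q),  node(7, Q) =?= node(7, node(M, 2)).
Decompose plus/2: M =?= a,  S =?= Q.
Bind M := a; substituting into the one remaining equation that mentions M gives: node(7, Q) =?= node(7, node(a, 2)).
Bind S := Q; no other remaining equation mentions S.
Decompose node/2: 7 =?= 7,  Q =?= node(a, 2).
Delete trivial equation 7 =?= 7.
Bind Q := node(a, 2). Substituting into the earlier binding gives S := node(a, 2).
MGU = { M -> a, S -> node(a, 2), Q -> node(a, 2) }, so S -> node(a, 2).

node(a, 2)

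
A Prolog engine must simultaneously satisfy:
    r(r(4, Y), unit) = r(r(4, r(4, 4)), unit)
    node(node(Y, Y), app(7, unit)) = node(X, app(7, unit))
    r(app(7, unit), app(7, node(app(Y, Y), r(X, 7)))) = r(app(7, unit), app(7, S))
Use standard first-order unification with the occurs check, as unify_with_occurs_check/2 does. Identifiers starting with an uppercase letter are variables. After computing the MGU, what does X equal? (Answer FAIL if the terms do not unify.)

node(r(4, 4), r(4, 4))

Decompose r/2: r(4, Y) = r(4, r(4, 4)),  unit = unit.
Decompose r/2: 4 = 4,  Y = r(4, 4).
Delete trivial equation 4 = 4.
Bind Y := r(4, 4); substituting into the 2 remaining equations that mention Y gives: node(node(r(4, 4), r(4, 4)), app(7, unit)) = node(X, app(7, unit)),  r(app(7, unit), app(7, node(app(r(4, 4), r(4, 4)), r(X, 7)))) = r(app(7, unit), app(7, S)).
Delete trivial equation unit = unit.
Decompose node/2: node(r(4, 4), r(4, 4)) = X,  app(7, unit) = app(7, unit).
Bind X := node(r(4, 4), r(4, 4)); substituting into the one remaining equation that mentions X gives: r(app(7, unit), app(7, node(app(r(4, 4), r(4, 4)), r(node(r(4, 4), r(4, 4)), 7)))) = r(app(7, unit), app(7, S)).
Delete trivial equation app(7, unit) = app(7, unit).
Decompose r/2: app(7, unit) = app(7, unit),  app(7, node(app(r(4, 4), r(4, 4)), r(node(r(4, 4), r(4, 4)), 7))) = app(7, S).
Delete trivial equation app(7, unit) = app(7, unit).
Decompose app/2: 7 = 7,  node(app(r(4, 4), r(4, 4)), r(node(r(4, 4), r(4, 4)), 7)) = S.
Delete trivial equation 7 = 7.
Bind S := node(app(r(4, 4), r(4, 4)), r(node(r(4, 4), r(4, 4)), 7)).
MGU = { Y -> r(4, 4), X -> node(r(4, 4), r(4, 4)), S -> node(app(r(4, 4), r(4, 4)), r(node(r(4, 4), r(4, 4)), 7)) }, so X -> node(r(4, 4), r(4, 4)).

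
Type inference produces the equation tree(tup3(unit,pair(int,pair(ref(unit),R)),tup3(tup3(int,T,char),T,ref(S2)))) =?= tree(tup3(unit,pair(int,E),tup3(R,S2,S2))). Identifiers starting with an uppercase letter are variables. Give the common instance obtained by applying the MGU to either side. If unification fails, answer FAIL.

Decompose tree/1: tup3(unit,pair(int,pair(ref(unit),R)),tup3(tup3(int,T,char),T,ref(S2))) =?= tup3(unit,pair(int,E),tup3(R,S2,S2)).
Decompose tup3/3: unit =?= unit,  pair(int,pair(ref(unit),R)) =?= pair(int,E),  tup3(tup3(int,T,char),T,ref(S2)) =?= tup3(R,S2,S2).
Delete trivial equation unit =?= unit.
Decompose pair/2: int =?= int,  pair(ref(unit),R) =?= E.
Delete trivial equation int =?= int.
Bind E := pair(ref(unit),R); no other remaining equation mentions E.
Decompose tup3/3: tup3(int,T,char) =?= R,  T =?= S2,  ref(S2) =?= S2.
Bind R := tup3(int,T,char); no other remaining equation mentions R. Substituting into the earlier binding gives E := pair(ref(unit),tup3(int,T,char)).
Bind T := S2; no other remaining equation mentions T. Substituting into the earlier bindings gives E := pair(ref(unit),tup3(int,S2,char)), R := tup3(int,S2,char).
Occurs check fails: S2 occurs in ref(S2); the equation S2 =?= ref(S2) has no finite solution.

FAIL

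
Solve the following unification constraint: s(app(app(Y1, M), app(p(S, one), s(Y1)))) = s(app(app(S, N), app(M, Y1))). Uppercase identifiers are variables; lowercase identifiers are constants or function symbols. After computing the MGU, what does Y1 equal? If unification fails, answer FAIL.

Decompose s/1: app(app(Y1, M), app(p(S, one), s(Y1))) = app(app(S, N), app(M, Y1)).
Decompose app/2: app(Y1, M) = app(S, N),  app(p(S, one), s(Y1)) = app(M, Y1).
Decompose app/2: Y1 = S,  M = N.
Bind Y1 := S; substituting into the one remaining equation that mentions Y1 gives: app(p(S, one), s(S)) = app(M, S).
Bind M := N; substituting into the remaining equation gives: app(p(S, one), s(S)) = app(N, S).
Decompose app/2: p(S, one) = N,  s(S) = S.
Bind N := p(S, one); no other remaining equation mentions N. Substituting into the earlier binding gives M := p(S, one).
Occurs check fails: S occurs in s(S); the equation S = s(S) has no finite solution.

FAIL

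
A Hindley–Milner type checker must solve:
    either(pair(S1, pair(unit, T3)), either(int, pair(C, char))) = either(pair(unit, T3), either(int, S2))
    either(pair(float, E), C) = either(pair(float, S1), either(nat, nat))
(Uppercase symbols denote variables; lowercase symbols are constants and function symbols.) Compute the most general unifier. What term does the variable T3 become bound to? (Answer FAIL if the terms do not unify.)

FAIL

Decompose either/2: pair(S1, pair(unit, T3)) = pair(unit, T3),  either(int, pair(C, char)) = either(int, S2).
Decompose pair/2: S1 = unit,  pair(unit, T3) = T3.
Bind S1 := unit; substituting into the one remaining equation that mentions S1 gives: either(pair(float, E), C) = either(pair(float, unit), either(nat, nat)).
Occurs check fails: T3 occurs in pair(unit, T3); the equation T3 = pair(unit, T3) has no finite solution.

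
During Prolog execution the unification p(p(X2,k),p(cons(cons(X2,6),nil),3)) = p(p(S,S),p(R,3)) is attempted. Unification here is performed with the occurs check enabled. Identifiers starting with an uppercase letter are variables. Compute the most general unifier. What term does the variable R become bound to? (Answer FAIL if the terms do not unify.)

Decompose p/2: p(X2,k) = p(S,S),  p(cons(cons(X2,6),nil),3) = p(R,3).
Decompose p/2: X2 = S,  k = S.
Bind X2 := S; substituting into the one remaining equation that mentions X2 gives: p(cons(cons(S,6),nil),3) = p(R,3).
Bind S := k; substituting into the remaining equation gives: p(cons(cons(k,6),nil),3) = p(R,3). Substituting into the earlier binding gives X2 := k.
Decompose p/2: cons(cons(k,6),nil) = R,  3 = 3.
Bind R := cons(cons(k,6),nil); no other remaining equation mentions R.
Delete trivial equation 3 = 3.
MGU = { X2 ↦ k, S ↦ k, R ↦ cons(cons(k,6),nil) }, so R ↦ cons(cons(k,6),nil).

cons(cons(k,6),nil)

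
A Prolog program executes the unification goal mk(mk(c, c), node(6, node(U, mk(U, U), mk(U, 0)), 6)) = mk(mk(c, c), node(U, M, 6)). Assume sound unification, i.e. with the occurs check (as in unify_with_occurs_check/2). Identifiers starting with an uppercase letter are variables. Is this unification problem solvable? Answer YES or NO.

Decompose mk/2: mk(c, c) = mk(c, c),  node(6, node(U, mk(U, U), mk(U, 0)), 6) = node(U, M, 6).
Delete trivial equation mk(c, c) = mk(c, c).
Decompose node/3: 6 = U,  node(U, mk(U, U), mk(U, 0)) = M,  6 = 6.
Bind U := 6; substituting into the one remaining equation that mentions U gives: node(6, mk(6, 6), mk(6, 0)) = M.
Bind M := node(6, mk(6, 6), mk(6, 0)); no other remaining equation mentions M.
Delete trivial equation 6 = 6.
No equations remain and no clash or occurs-check failure arose, so a unifier exists.

YES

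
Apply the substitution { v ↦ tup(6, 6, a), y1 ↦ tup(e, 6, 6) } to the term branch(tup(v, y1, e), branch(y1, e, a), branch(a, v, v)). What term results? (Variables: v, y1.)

Replace each occurrence of v with tup(6, 6, a).
Replace each occurrence of y1 with tup(e, 6, 6).
Result: branch(tup(tup(6, 6, a), tup(e, 6, 6), e), branch(tup(e, 6, 6), e, a), branch(a, tup(6, 6, a), tup(6, 6, a))).

branch(tup(tup(6, 6, a), tup(e, 6, 6), e), branch(tup(e, 6, 6), e, a), branch(a, tup(6, 6, a), tup(6, 6, a)))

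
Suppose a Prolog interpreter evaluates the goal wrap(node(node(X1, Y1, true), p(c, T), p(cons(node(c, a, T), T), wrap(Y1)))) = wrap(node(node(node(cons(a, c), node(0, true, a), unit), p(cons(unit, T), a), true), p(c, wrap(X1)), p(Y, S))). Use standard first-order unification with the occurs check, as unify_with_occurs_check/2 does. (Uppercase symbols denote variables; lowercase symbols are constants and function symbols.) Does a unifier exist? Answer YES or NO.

Decompose wrap/1: node(node(X1, Y1, true), p(c, T), p(cons(node(c, a, T), T), wrap(Y1))) = node(node(node(cons(a, c), node(0, true, a), unit), p(cons(unit, T), a), true), p(c, wrap(X1)), p(Y, S)).
Decompose node/3: node(X1, Y1, true) = node(node(cons(a, c), node(0, true, a), unit), p(cons(unit, T), a), true),  p(c, T) = p(c, wrap(X1)),  p(cons(node(c, a, T), T), wrap(Y1)) = p(Y, S).
Decompose node/3: X1 = node(cons(a, c), node(0, true, a), unit),  Y1 = p(cons(unit, T), a),  true = true.
Bind X1 := node(cons(a, c), node(0, true, a), unit); substituting into the one remaining equation that mentions X1 gives: p(c, T) = p(c, wrap(node(cons(a, c), node(0, true, a), unit))).
Bind Y1 := p(cons(unit, T), a); substituting into the one remaining equation that mentions Y1 gives: p(cons(node(c, a, T), T), wrap(p(cons(unit, T), a))) = p(Y, S).
Delete trivial equation true = true.
Decompose p/2: c = c,  T = wrap(node(cons(a, c), node(0, true, a), unit)).
Delete trivial equation c = c.
Bind T := wrap(node(cons(a, c), node(0, true, a), unit)); substituting into the remaining equation gives: p(cons(node(c, a, wrap(node(cons(a, c), node(0, true, a), unit))), wrap(node(cons(a, c), node(0, true, a), unit))), wrap(p(cons(unit, wrap(node(cons(a, c), node(0, true, a), unit))), a))) = p(Y, S). Substituting into the earlier binding gives Y1 := p(cons(unit, wrap(node(cons(a, c), node(0, true, a), unit))), a).
Decompose p/2: cons(node(c, a, wrap(node(cons(a, c), node(0, true, a), unit))), wrap(node(cons(a, c), node(0, true, a), unit))) = Y,  wrap(p(cons(unit, wrap(node(cons(a, c), node(0, true, a), unit))), a)) = S.
Bind Y := cons(node(c, a, wrap(node(cons(a, c), node(0, true, a), unit))), wrap(node(cons(a, c), node(0, true, a), unit))); no other remaining equation mentions Y.
Bind S := wrap(p(cons(unit, wrap(node(cons(a, c), node(0, true, a), unit))), a)).
No equations remain and no clash or occurs-check failure arose, so a unifier exists.

YES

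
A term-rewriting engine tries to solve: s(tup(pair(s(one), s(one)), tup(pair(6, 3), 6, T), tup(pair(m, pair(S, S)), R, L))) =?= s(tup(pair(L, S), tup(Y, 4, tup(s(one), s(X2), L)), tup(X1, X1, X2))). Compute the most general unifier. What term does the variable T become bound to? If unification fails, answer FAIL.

Decompose s/1: tup(pair(s(one), s(one)), tup(pair(6, 3), 6, T), tup(pair(m, pair(S, S)), R, L)) =?= tup(pair(L, S), tup(Y, 4, tup(s(one), s(X2), L)), tup(X1, X1, X2)).
Decompose tup/3: pair(s(one), s(one)) =?= pair(L, S),  tup(pair(6, 3), 6, T) =?= tup(Y, 4, tup(s(one), s(X2), L)),  tup(pair(m, pair(S, S)), R, L) =?= tup(X1, X1, X2).
Decompose pair/2: s(one) =?= L,  s(one) =?= S.
Bind L := s(one); substituting into the 2 remaining equations that mention L gives: tup(pair(6, 3), 6, T) =?= tup(Y, 4, tup(s(one), s(X2), s(one))),  tup(pair(m, pair(S, S)), R, s(one)) =?= tup(X1, X1, X2).
Bind S := s(one); substituting into the one remaining equation that mentions S gives: tup(pair(m, pair(s(one), s(one))), R, s(one)) =?= tup(X1, X1, X2).
Decompose tup/3: pair(6, 3) =?= Y,  6 =?= 4,  T =?= tup(s(one), s(X2), s(one)).
Bind Y := pair(6, 3); no other remaining equation mentions Y.
Clash: constants 6 and 4 differ; no unifier exists.

FAIL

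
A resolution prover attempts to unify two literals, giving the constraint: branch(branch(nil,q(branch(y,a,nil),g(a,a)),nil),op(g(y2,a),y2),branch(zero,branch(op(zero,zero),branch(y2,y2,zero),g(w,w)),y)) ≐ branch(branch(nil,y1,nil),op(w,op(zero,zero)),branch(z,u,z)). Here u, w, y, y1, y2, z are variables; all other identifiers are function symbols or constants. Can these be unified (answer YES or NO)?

YES

Decompose branch/3: branch(nil,q(branch(y,a,nil),g(a,a)),nil) ≐ branch(nil,y1,nil),  op(g(y2,a),y2) ≐ op(w,op(zero,zero)),  branch(zero,branch(op(zero,zero),branch(y2,y2,zero),g(w,w)),y) ≐ branch(z,u,z).
Decompose branch/3: nil ≐ nil,  q(branch(y,a,nil),g(a,a)) ≐ y1,  nil ≐ nil.
Delete trivial equation nil ≐ nil.
Bind y1 := q(branch(y,a,nil),g(a,a)); no other remaining equation mentions y1.
Delete trivial equation nil ≐ nil.
Decompose op/2: g(y2,a) ≐ w,  y2 ≐ op(zero,zero).
Bind w := g(y2,a); substituting into the one remaining equation that mentions w gives: branch(zero,branch(op(zero,zero),branch(y2,y2,zero),g(g(y2,a),g(y2,a))),y) ≐ branch(z,u,z).
Bind y2 := op(zero,zero); substituting into the remaining equation gives: branch(zero,branch(op(zero,zero),branch(op(zero,zero),op(zero,zero),zero),g(g(op(zero,zero),a),g(op(zero,zero),a))),y) ≐ branch(z,u,z). Substituting into the earlier binding gives w := g(op(zero,zero),a).
Decompose branch/3: zero ≐ z,  branch(op(zero,zero),branch(op(zero,zero),op(zero,zero),zero),g(g(op(zero,zero),a),g(op(zero,zero),a))) ≐ u,  y ≐ z.
Bind z := zero; substituting into the one remaining equation that mentions z gives: y ≐ zero.
Bind u := branch(op(zero,zero),branch(op(zero,zero),op(zero,zero),zero),g(g(op(zero,zero),a),g(op(zero,zero),a))); no other remaining equation mentions u.
Bind y := zero. Substituting into the earlier binding gives y1 := q(branch(zero,a,nil),g(a,a)).
No equations remain and no clash or occurs-check failure arose, so a unifier exists.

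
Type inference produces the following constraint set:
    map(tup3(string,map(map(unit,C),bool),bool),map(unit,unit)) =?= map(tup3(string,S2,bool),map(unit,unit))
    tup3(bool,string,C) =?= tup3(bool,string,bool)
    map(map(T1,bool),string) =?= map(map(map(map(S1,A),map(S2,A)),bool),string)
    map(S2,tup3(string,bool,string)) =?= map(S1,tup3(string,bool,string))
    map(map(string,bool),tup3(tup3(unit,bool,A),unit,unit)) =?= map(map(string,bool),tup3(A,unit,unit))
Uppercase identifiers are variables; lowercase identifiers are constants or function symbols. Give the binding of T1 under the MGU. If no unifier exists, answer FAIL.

Decompose map/2: tup3(string,map(map(unit,C),bool),bool) =?= tup3(string,S2,bool),  map(unit,unit) =?= map(unit,unit).
Decompose tup3/3: string =?= string,  map(map(unit,C),bool) =?= S2,  bool =?= bool.
Delete trivial equation string =?= string.
Bind S2 := map(map(unit,C),bool); substituting into the 2 remaining equations that mention S2 gives: map(map(T1,bool),string) =?= map(map(map(map(S1,A),map(map(map(unit,C),bool),A)),bool),string),  map(map(map(unit,C),bool),tup3(string,bool,string)) =?= map(S1,tup3(string,bool,string)).
Delete trivial equation bool =?= bool.
Delete trivial equation map(unit,unit) =?= map(unit,unit).
Decompose tup3/3: bool =?= bool,  string =?= string,  C =?= bool.
Delete trivial equation bool =?= bool.
Delete trivial equation string =?= string.
Bind C := bool; substituting into the 2 remaining equations that mention C gives: map(map(T1,bool),string) =?= map(map(map(map(S1,A),map(map(map(unit,bool),bool),A)),bool),string),  map(map(map(unit,bool),bool),tup3(string,bool,string)) =?= map(S1,tup3(string,bool,string)). Substituting into the earlier binding gives S2 := map(map(unit,bool),bool).
Decompose map/2: map(T1,bool) =?= map(map(map(S1,A),map(map(map(unit,bool),bool),A)),bool),  string =?= string.
Decompose map/2: T1 =?= map(map(S1,A),map(map(map(unit,bool),bool),A)),  bool =?= bool.
Bind T1 := map(map(S1,A),map(map(map(unit,bool),bool),A)); no other remaining equation mentions T1.
Delete trivial equation bool =?= bool.
Delete trivial equation string =?= string.
Decompose map/2: map(map(unit,bool),bool) =?= S1,  tup3(string,bool,string) =?= tup3(string,bool,string).
Bind S1 := map(map(unit,bool),bool); no other remaining equation mentions S1. Substituting into the earlier binding gives T1 := map(map(map(map(unit,bool),bool),A),map(map(map(unit,bool),bool),A)).
Delete trivial equation tup3(string,bool,string) =?= tup3(string,bool,string).
Decompose map/2: map(string,bool) =?= map(string,bool),  tup3(tup3(unit,bool,A),unit,unit) =?= tup3(A,unit,unit).
Delete trivial equation map(string,bool) =?= map(string,bool).
Decompose tup3/3: tup3(unit,bool,A) =?= A,  unit =?= unit,  unit =?= unit.
Occurs check fails: A occurs in tup3(unit,bool,A); the equation A =?= tup3(unit,bool,A) has no finite solution.

FAIL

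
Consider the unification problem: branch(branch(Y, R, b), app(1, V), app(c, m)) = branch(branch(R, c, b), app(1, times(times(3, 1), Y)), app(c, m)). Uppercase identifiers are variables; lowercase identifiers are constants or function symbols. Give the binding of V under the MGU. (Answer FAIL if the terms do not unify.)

times(times(3, 1), c)

Decompose branch/3: branch(Y, R, b) = branch(R, c, b),  app(1, V) = app(1, times(times(3, 1), Y)),  app(c, m) = app(c, m).
Decompose branch/3: Y = R,  R = c,  b = b.
Bind Y := R; substituting into the one remaining equation that mentions Y gives: app(1, V) = app(1, times(times(3, 1), R)).
Bind R := c; substituting into the one remaining equation that mentions R gives: app(1, V) = app(1, times(times(3, 1), c)). Substituting into the earlier binding gives Y := c.
Delete trivial equation b = b.
Decompose app/2: 1 = 1,  V = times(times(3, 1), c).
Delete trivial equation 1 = 1.
Bind V := times(times(3, 1), c); no other remaining equation mentions V.
Delete trivial equation app(c, m) = app(c, m).
MGU = { Y ↦ c, R ↦ c, V ↦ times(times(3, 1), c) }, so V ↦ times(times(3, 1), c).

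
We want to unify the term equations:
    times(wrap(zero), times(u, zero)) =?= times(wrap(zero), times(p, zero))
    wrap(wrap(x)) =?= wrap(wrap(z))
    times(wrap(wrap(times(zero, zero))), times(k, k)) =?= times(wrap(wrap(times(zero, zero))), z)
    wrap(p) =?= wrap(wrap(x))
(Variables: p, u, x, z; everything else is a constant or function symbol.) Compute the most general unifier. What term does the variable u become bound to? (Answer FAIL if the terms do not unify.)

Decompose times/2: wrap(zero) =?= wrap(zero),  times(u, zero) =?= times(p, zero).
Delete trivial equation wrap(zero) =?= wrap(zero).
Decompose times/2: u =?= p,  zero =?= zero.
Bind u := p; no other remaining equation mentions u.
Delete trivial equation zero =?= zero.
Decompose wrap/1: wrap(x) =?= wrap(z).
Decompose wrap/1: x =?= z.
Bind x := z; substituting into the one remaining equation that mentions x gives: wrap(p) =?= wrap(wrap(z)).
Decompose times/2: wrap(wrap(times(zero, zero))) =?= wrap(wrap(times(zero, zero))),  times(k, k) =?= z.
Delete trivial equation wrap(wrap(times(zero, zero))) =?= wrap(wrap(times(zero, zero))).
Bind z := times(k, k); substituting into the remaining equation gives: wrap(p) =?= wrap(wrap(times(k, k))). Substituting into the earlier binding gives x := times(k, k).
Decompose wrap/1: p =?= wrap(times(k, k)).
Bind p := wrap(times(k, k)). Substituting into the earlier binding gives u := wrap(times(k, k)).
MGU = { u := wrap(times(k, k)), x := times(k, k), z := times(k, k), p := wrap(times(k, k)) }, so u := wrap(times(k, k)).

wrap(times(k, k))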